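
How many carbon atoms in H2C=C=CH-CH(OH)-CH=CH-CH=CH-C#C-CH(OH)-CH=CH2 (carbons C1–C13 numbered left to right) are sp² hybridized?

8

C1: sp2 ✓
C2: sp
C3: sp2 ✓
C4: sp3
C5: sp2 ✓
C6: sp2 ✓
C7: sp2 ✓
C8: sp2 ✓
C9: sp
C10: sp
C11: sp3
C12: sp2 ✓
C13: sp2 ✓
C1, C3, C5, C6, C7, C8, C12, C13 → 8 sp2 carbons.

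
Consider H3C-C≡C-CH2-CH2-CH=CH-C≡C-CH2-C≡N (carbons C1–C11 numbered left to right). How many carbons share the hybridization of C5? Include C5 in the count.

4

C5 is sp3 (only σ bonds).
C1: sp3 ✓
C2: sp
C3: sp
C4: sp3 ✓
C5: sp3 ✓
C6: sp2
C7: sp2
C8: sp
C9: sp
C10: sp3 ✓
C11: sp
4 carbons are sp3.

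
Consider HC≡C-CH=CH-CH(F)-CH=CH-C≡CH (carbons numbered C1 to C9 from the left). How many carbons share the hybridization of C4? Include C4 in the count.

4

C4 is sp2 (one π bond).
C1: sp
C2: sp
C3: sp2 ✓
C4: sp2 ✓
C5: sp3
C6: sp2 ✓
C7: sp2 ✓
C8: sp
C9: sp
4 carbons are sp2.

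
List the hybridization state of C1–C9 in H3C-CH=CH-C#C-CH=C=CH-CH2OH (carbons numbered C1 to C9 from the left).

C1 sp3, C2 sp2, C3 sp2, C4 sp, C5 sp, C6 sp2, C7 sp, C8 sp2, C9 sp3

C1: 4 σ bonds — 4 electron domains, sp3.
C2 — 3 σ bonds, plus one π bond. Steric number 3, so sp2.
C3 is sp2: 3 σ bonds, plus one π bond, 3 electron-density regions.
C4 carries 2 σ bonds, plus two π bonds, giving a steric number of 2, so it is sp.
C5: 2 σ bonds, plus two π bonds — 2 electron domains, sp.
C6: 3 σ bonds, plus one π bond; 3 regions of electron density → sp2.
C7 — 2 σ bonds, plus two π bonds. Steric number 2, so sp.
C8: 3 σ bonds, plus one π bond; 3 regions of electron density → sp2.
C9: 4 σ bonds — 4 electron domains, sp3.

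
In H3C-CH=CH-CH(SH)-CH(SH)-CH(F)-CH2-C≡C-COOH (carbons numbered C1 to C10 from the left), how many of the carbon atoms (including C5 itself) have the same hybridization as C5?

5

C5 is sp3 (only σ bonds).
C1: sp3 ✓
C2: sp2
C3: sp2
C4: sp3 ✓
C5: sp3 ✓
C6: sp3 ✓
C7: sp3 ✓
C8: sp
C9: sp
C10: sp2
5 carbons are sp3.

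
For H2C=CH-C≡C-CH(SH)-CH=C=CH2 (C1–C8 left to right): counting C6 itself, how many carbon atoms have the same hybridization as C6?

C6 is sp2 (one π bond).
C1: sp2 ✓
C2: sp2 ✓
C3: sp
C4: sp
C5: sp3
C6: sp2 ✓
C7: sp
C8: sp2 ✓
4 carbons are sp2.

4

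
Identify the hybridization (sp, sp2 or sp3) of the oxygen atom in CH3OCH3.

Two σ bonds + two lone pairs = steric number 4 → sp3.

sp³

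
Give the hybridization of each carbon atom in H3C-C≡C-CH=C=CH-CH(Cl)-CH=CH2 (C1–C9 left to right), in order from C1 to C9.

C1 — 4 σ bonds. Steric number 4, so sp3.
C2: 2 σ bonds, plus two π bonds; 2 regions of electron density → sp.
C3 — 2 σ bonds, plus two π bonds. Steric number 2, so sp.
C4 (3 σ bonds, plus one π bond) has steric number 3: sp2.
C5 — 2 σ bonds, plus two π bonds. Steric number 2, so sp.
C6 (3 σ bonds, plus one π bond) has steric number 3: sp2.
C7 has 4 σ bonds: steric number 4 → sp3.
C8 is sp2: 3 σ bonds, plus one π bond, 3 electron-density regions.
C9 has 3 σ bonds, plus one π bond: steric number 3 → sp2.

C1 sp3, C2 sp, C3 sp, C4 sp2, C5 sp, C6 sp2, C7 sp3, C8 sp2, C9 sp2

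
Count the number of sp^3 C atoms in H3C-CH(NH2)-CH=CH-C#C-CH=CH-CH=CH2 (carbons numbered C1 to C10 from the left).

2

C1: sp3 ✓
C2: sp3 ✓
C3: sp2
C4: sp2
C5: sp
C6: sp
C7: sp2
C8: sp2
C9: sp2
C10: sp2
C1, C2 → 2 sp3 carbons.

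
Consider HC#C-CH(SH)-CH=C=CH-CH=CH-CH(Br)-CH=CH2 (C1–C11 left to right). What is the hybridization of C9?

C9 is sp3: 4 σ bonds, 4 electron-density regions.

sp^3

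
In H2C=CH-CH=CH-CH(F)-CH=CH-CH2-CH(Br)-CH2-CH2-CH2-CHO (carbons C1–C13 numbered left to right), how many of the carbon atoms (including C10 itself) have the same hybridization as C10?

C10 is sp3 (only σ bonds).
C1: sp2
C2: sp2
C3: sp2
C4: sp2
C5: sp3 ✓
C6: sp2
C7: sp2
C8: sp3 ✓
C9: sp3 ✓
C10: sp3 ✓
C11: sp3 ✓
C12: sp3 ✓
C13: sp2
6 carbons are sp3.

6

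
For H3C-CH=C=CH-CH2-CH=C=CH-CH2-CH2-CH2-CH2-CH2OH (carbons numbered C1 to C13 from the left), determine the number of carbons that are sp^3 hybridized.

C1: sp3 ✓
C2: sp2
C3: sp
C4: sp2
C5: sp3 ✓
C6: sp2
C7: sp
C8: sp2
C9: sp3 ✓
C10: sp3 ✓
C11: sp3 ✓
C12: sp3 ✓
C13: sp3 ✓
C1, C5, C9, C10, C11, C12, C13 → 7 sp3 carbons.

7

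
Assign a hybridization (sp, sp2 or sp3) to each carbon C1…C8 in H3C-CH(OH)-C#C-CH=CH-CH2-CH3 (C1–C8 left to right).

C1 sp3, C2 sp3, C3 sp, C4 sp, C5 sp2, C6 sp2, C7 sp3, C8 sp3

C1 has 4 σ bonds: steric number 4 → sp3.
C2 — 4 σ bonds. Steric number 4, so sp3.
C3 has 2 σ bonds, plus two π bonds: steric number 2 → sp.
C4 — 2 σ bonds, plus two π bonds. Steric number 2, so sp.
C5 (3 σ bonds, plus one π bond) has steric number 3: sp2.
C6 carries 3 σ bonds, plus one π bond, giving a steric number of 3, so it is sp2.
C7: 4 σ bonds — 4 electron domains, sp3.
C8 has 4 σ bonds: steric number 4 → sp3.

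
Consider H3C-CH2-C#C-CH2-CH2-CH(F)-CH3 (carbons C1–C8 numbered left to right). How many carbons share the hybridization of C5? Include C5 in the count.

C5 is sp3 (only σ bonds).
C1: sp3 ✓
C2: sp3 ✓
C3: sp
C4: sp
C5: sp3 ✓
C6: sp3 ✓
C7: sp3 ✓
C8: sp3 ✓
6 carbons are sp3.

6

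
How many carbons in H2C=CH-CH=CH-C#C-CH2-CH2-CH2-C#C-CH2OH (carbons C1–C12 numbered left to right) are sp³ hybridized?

4

C1: sp2
C2: sp2
C3: sp2
C4: sp2
C5: sp
C6: sp
C7: sp3 ✓
C8: sp3 ✓
C9: sp3 ✓
C10: sp
C11: sp
C12: sp3 ✓
C7, C8, C9, C12 → 4 sp3 carbons.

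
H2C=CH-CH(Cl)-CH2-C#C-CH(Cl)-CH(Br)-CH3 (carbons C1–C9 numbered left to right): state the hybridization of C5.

sp

C5 has 2 σ bonds, plus two π bonds: steric number 2 → sp.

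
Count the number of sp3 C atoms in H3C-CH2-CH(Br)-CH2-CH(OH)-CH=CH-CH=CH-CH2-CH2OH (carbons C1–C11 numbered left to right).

C1: sp3 ✓
C2: sp3 ✓
C3: sp3 ✓
C4: sp3 ✓
C5: sp3 ✓
C6: sp2
C7: sp2
C8: sp2
C9: sp2
C10: sp3 ✓
C11: sp3 ✓
C1, C2, C3, C4, C5, C10, C11 → 7 sp3 carbons.

7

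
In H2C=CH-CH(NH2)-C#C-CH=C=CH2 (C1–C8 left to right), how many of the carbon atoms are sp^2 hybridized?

C1: sp2 ✓
C2: sp2 ✓
C3: sp3
C4: sp
C5: sp
C6: sp2 ✓
C7: sp
C8: sp2 ✓
C1, C2, C6, C8 → 4 sp2 carbons.

4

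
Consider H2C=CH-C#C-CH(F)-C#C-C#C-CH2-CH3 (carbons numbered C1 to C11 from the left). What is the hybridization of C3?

sp

C3 is sp: 2 σ bonds, plus two π bonds, 2 electron-density regions.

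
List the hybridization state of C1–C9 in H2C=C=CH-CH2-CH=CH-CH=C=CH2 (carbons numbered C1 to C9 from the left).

C1 — 3 σ bonds, plus one π bond. Steric number 3, so sp2.
C2: 2 σ bonds, plus two π bonds — 2 electron domains, sp.
C3 — 3 σ bonds, plus one π bond. Steric number 3, so sp2.
C4: 4 σ bonds — 4 electron domains, sp3.
C5: 3 σ bonds, plus one π bond — 3 electron domains, sp2.
C6 (3 σ bonds, plus one π bond) has steric number 3: sp2.
C7 carries 3 σ bonds, plus one π bond, giving a steric number of 3, so it is sp2.
C8 has 2 σ bonds, plus two π bonds: steric number 2 → sp.
C9: 3 σ bonds, plus one π bond — 3 electron domains, sp2.

C1 sp2, C2 sp, C3 sp2, C4 sp3, C5 sp2, C6 sp2, C7 sp2, C8 sp, C9 sp2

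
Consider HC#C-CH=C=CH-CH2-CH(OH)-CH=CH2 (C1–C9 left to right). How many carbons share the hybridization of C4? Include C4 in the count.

C4 is sp (two π bonds).
C1: sp ✓
C2: sp ✓
C3: sp2
C4: sp ✓
C5: sp2
C6: sp3
C7: sp3
C8: sp2
C9: sp2
3 carbons are sp.

3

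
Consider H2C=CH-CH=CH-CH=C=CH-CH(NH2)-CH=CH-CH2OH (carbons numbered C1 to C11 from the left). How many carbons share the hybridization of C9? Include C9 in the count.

8

C9 is sp2 (one π bond).
C1: sp2 ✓
C2: sp2 ✓
C3: sp2 ✓
C4: sp2 ✓
C5: sp2 ✓
C6: sp
C7: sp2 ✓
C8: sp3
C9: sp2 ✓
C10: sp2 ✓
C11: sp3
8 carbons are sp2.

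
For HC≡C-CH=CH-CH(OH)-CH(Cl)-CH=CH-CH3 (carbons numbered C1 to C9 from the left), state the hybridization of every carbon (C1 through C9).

C1 sp, C2 sp, C3 sp2, C4 sp2, C5 sp3, C6 sp3, C7 sp2, C8 sp2, C9 sp3

C1 — 2 σ bonds, plus two π bonds. Steric number 2, so sp.
C2: 2 σ bonds, plus two π bonds; 2 regions of electron density → sp.
C3: 3 σ bonds, plus one π bond; 3 regions of electron density → sp2.
C4 has 3 σ bonds, plus one π bond: steric number 3 → sp2.
C5 — 4 σ bonds. Steric number 4, so sp3.
C6 — 4 σ bonds. Steric number 4, so sp3.
C7 is sp2: 3 σ bonds, plus one π bond, 3 electron-density regions.
C8 carries 3 σ bonds, plus one π bond, giving a steric number of 3, so it is sp2.
C9 carries 4 σ bonds, giving a steric number of 4, so it is sp3.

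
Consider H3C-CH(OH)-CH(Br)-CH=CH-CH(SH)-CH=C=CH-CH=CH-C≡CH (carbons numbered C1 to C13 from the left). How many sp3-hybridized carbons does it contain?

C1: sp3 ✓
C2: sp3 ✓
C3: sp3 ✓
C4: sp2
C5: sp2
C6: sp3 ✓
C7: sp2
C8: sp
C9: sp2
C10: sp2
C11: sp2
C12: sp
C13: sp
C1, C2, C3, C6 → 4 sp3 carbons.

4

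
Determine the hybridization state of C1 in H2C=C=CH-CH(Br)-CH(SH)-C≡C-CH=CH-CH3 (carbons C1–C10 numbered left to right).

sp^2

C1 (3 σ bonds, plus one π bond) has steric number 3: sp2.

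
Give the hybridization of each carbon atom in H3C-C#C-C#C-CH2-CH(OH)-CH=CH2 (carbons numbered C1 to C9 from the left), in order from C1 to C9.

C1 has 4 σ bonds: steric number 4 → sp3.
C2 (2 σ bonds, plus two π bonds) has steric number 2: sp.
C3 — 2 σ bonds, plus two π bonds. Steric number 2, so sp.
C4 carries 2 σ bonds, plus two π bonds, giving a steric number of 2, so it is sp.
C5: 2 σ bonds, plus two π bonds; 2 regions of electron density → sp.
C6 has 4 σ bonds: steric number 4 → sp3.
C7 (4 σ bonds) has steric number 4: sp3.
C8: 3 σ bonds, plus one π bond; 3 regions of electron density → sp2.
C9 — 3 σ bonds, plus one π bond. Steric number 3, so sp2.

C1 sp3, C2 sp, C3 sp, C4 sp, C5 sp, C6 sp3, C7 sp3, C8 sp2, C9 sp2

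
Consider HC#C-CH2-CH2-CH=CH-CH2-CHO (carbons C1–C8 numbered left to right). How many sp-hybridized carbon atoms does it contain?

C1: sp ✓
C2: sp ✓
C3: sp3
C4: sp3
C5: sp2
C6: sp2
C7: sp3
C8: sp2
C1, C2 → 2 sp carbons.

2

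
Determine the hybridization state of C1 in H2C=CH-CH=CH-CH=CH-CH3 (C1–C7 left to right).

sp^2

C1 has 3 σ bonds, plus one π bond: steric number 3 → sp2.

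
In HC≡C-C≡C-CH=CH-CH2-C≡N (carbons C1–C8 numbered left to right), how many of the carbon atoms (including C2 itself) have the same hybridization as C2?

5

C2 is sp (two π bonds).
C1: sp ✓
C2: sp ✓
C3: sp ✓
C4: sp ✓
C5: sp2
C6: sp2
C7: sp3
C8: sp ✓
5 carbons are sp.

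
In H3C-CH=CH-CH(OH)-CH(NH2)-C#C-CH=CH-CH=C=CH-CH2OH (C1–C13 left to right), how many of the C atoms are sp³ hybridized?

4

C1: sp3 ✓
C2: sp2
C3: sp2
C4: sp3 ✓
C5: sp3 ✓
C6: sp
C7: sp
C8: sp2
C9: sp2
C10: sp2
C11: sp
C12: sp2
C13: sp3 ✓
C1, C4, C5, C13 → 4 sp3 carbons.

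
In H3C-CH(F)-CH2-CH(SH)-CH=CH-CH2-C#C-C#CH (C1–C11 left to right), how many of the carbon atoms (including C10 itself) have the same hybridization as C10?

4

C10 is sp (two π bonds).
C1: sp3
C2: sp3
C3: sp3
C4: sp3
C5: sp2
C6: sp2
C7: sp3
C8: sp ✓
C9: sp ✓
C10: sp ✓
C11: sp ✓
4 carbons are sp.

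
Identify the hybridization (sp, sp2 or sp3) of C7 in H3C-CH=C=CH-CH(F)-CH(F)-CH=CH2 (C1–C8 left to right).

sp^2

C7: 3 σ bonds, plus one π bond; 3 regions of electron density → sp2.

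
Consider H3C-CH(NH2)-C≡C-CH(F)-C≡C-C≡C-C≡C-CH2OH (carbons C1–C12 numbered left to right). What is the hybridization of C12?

sp3

C12 is sp3: 4 σ bonds, 4 electron-density regions.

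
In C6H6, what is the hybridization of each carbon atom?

Every ring carbon has three σ bonds and contributes one p electron to the aromatic π system.

sp2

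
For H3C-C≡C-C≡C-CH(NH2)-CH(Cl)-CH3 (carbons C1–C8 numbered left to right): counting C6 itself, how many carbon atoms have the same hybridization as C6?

4

C6 is sp3 (only σ bonds).
C1: sp3 ✓
C2: sp
C3: sp
C4: sp
C5: sp
C6: sp3 ✓
C7: sp3 ✓
C8: sp3 ✓
4 carbons are sp3.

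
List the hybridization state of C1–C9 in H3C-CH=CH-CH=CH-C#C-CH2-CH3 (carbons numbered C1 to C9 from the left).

C1 carries 4 σ bonds, giving a steric number of 4, so it is sp3.
C2 carries 3 σ bonds, plus one π bond, giving a steric number of 3, so it is sp2.
C3 — 3 σ bonds, plus one π bond. Steric number 3, so sp2.
C4 (3 σ bonds, plus one π bond) has steric number 3: sp2.
C5 (3 σ bonds, plus one π bond) has steric number 3: sp2.
C6 (2 σ bonds, plus two π bonds) has steric number 2: sp.
C7: 2 σ bonds, plus two π bonds — 2 electron domains, sp.
C8 carries 4 σ bonds, giving a steric number of 4, so it is sp3.
C9 (4 σ bonds) has steric number 4: sp3.

C1 sp3, C2 sp2, C3 sp2, C4 sp2, C5 sp2, C6 sp, C7 sp, C8 sp3, C9 sp3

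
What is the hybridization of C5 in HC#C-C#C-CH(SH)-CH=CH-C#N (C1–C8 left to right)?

C5 carries 4 σ bonds, giving a steric number of 4, so it is sp3.

sp3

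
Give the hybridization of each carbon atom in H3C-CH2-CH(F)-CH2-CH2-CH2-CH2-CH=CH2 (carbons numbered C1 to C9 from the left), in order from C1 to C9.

C1 is sp3: 4 σ bonds, 4 electron-density regions.
C2: 4 σ bonds — 4 electron domains, sp3.
C3: 4 σ bonds; 4 regions of electron density → sp3.
C4 carries 4 σ bonds, giving a steric number of 4, so it is sp3.
C5 is sp3: 4 σ bonds, 4 electron-density regions.
C6: 4 σ bonds — 4 electron domains, sp3.
C7 — 4 σ bonds. Steric number 4, so sp3.
C8: 3 σ bonds, plus one π bond; 3 regions of electron density → sp2.
C9: 3 σ bonds, plus one π bond; 3 regions of electron density → sp2.

C1 sp3, C2 sp3, C3 sp3, C4 sp3, C5 sp3, C6 sp3, C7 sp3, C8 sp2, C9 sp2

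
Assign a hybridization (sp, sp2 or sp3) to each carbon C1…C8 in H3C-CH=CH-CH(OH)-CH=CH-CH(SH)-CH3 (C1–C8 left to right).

C1: 4 σ bonds; 4 regions of electron density → sp3.
C2 has 3 σ bonds, plus one π bond: steric number 3 → sp2.
C3 carries 3 σ bonds, plus one π bond, giving a steric number of 3, so it is sp2.
C4 has 4 σ bonds: steric number 4 → sp3.
C5: 3 σ bonds, plus one π bond — 3 electron domains, sp2.
C6: 3 σ bonds, plus one π bond — 3 electron domains, sp2.
C7 is sp3: 4 σ bonds, 4 electron-density regions.
C8 carries 4 σ bonds, giving a steric number of 4, so it is sp3.

C1 sp3, C2 sp2, C3 sp2, C4 sp3, C5 sp2, C6 sp2, C7 sp3, C8 sp3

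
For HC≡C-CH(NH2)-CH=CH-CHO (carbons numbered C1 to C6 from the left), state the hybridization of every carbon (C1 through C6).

C1: 2 σ bonds, plus two π bonds; 2 regions of electron density → sp.
C2 — 2 σ bonds, plus two π bonds. Steric number 2, so sp.
C3 is sp3: 4 σ bonds, 4 electron-density regions.
C4 — 3 σ bonds, plus one π bond. Steric number 3, so sp2.
C5: 3 σ bonds, plus one π bond — 3 electron domains, sp2.
C6 (3 σ bonds, plus one π bond) has steric number 3: sp2.

C1 sp, C2 sp, C3 sp3, C4 sp2, C5 sp2, C6 sp2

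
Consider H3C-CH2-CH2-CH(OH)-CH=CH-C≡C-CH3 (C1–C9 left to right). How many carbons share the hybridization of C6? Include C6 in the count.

2

C6 is sp2 (one π bond).
C1: sp3
C2: sp3
C3: sp3
C4: sp3
C5: sp2 ✓
C6: sp2 ✓
C7: sp
C8: sp
C9: sp3
2 carbons are sp2.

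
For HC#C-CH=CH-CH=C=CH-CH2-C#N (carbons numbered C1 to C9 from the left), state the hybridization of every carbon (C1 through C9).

C1 sp, C2 sp, C3 sp2, C4 sp2, C5 sp2, C6 sp, C7 sp2, C8 sp3, C9 sp

C1 — 2 σ bonds, plus two π bonds. Steric number 2, so sp.
C2 is sp: 2 σ bonds, plus two π bonds, 2 electron-density regions.
C3 — 3 σ bonds, plus one π bond. Steric number 3, so sp2.
C4 carries 3 σ bonds, plus one π bond, giving a steric number of 3, so it is sp2.
C5: 3 σ bonds, plus one π bond — 3 electron domains, sp2.
C6 — 2 σ bonds, plus two π bonds. Steric number 2, so sp.
C7 (3 σ bonds, plus one π bond) has steric number 3: sp2.
C8 (4 σ bonds) has steric number 4: sp3.
C9 is sp: 2 σ bonds, plus two π bonds, 2 electron-density regions.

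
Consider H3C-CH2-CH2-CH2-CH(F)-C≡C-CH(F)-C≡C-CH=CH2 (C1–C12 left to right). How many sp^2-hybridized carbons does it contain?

C1: sp3
C2: sp3
C3: sp3
C4: sp3
C5: sp3
C6: sp
C7: sp
C8: sp3
C9: sp
C10: sp
C11: sp2 ✓
C12: sp2 ✓
C11, C12 → 2 sp2 carbons.

2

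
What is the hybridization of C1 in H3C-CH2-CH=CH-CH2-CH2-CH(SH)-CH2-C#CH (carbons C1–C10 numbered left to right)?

C1: 4 σ bonds; 4 regions of electron density → sp3.

sp³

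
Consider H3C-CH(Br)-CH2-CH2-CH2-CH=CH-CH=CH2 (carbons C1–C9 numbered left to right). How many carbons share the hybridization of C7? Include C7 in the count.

4

C7 is sp2 (one π bond).
C1: sp3
C2: sp3
C3: sp3
C4: sp3
C5: sp3
C6: sp2 ✓
C7: sp2 ✓
C8: sp2 ✓
C9: sp2 ✓
4 carbons are sp2.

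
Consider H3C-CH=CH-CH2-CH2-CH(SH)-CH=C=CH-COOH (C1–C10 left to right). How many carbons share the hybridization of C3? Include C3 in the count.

5

C3 is sp2 (one π bond).
C1: sp3
C2: sp2 ✓
C3: sp2 ✓
C4: sp3
C5: sp3
C6: sp3
C7: sp2 ✓
C8: sp
C9: sp2 ✓
C10: sp2 ✓
5 carbons are sp2.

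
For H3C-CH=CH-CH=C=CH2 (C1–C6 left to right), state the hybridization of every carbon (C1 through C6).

C1 sp3, C2 sp2, C3 sp2, C4 sp2, C5 sp, C6 sp2

C1 (4 σ bonds) has steric number 4: sp3.
C2 (3 σ bonds, plus one π bond) has steric number 3: sp2.
C3 carries 3 σ bonds, plus one π bond, giving a steric number of 3, so it is sp2.
C4 is sp2: 3 σ bonds, plus one π bond, 3 electron-density regions.
C5 — 2 σ bonds, plus two π bonds. Steric number 2, so sp.
C6 has 3 σ bonds, plus one π bond: steric number 3 → sp2.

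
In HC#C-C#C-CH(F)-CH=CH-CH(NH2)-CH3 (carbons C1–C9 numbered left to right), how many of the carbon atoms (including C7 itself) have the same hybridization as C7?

2

C7 is sp2 (one π bond).
C1: sp
C2: sp
C3: sp
C4: sp
C5: sp3
C6: sp2 ✓
C7: sp2 ✓
C8: sp3
C9: sp3
2 carbons are sp2.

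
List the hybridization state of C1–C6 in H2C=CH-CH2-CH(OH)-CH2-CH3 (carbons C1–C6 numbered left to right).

C1 — 3 σ bonds, plus one π bond. Steric number 3, so sp2.
C2 carries 3 σ bonds, plus one π bond, giving a steric number of 3, so it is sp2.
C3 has 4 σ bonds: steric number 4 → sp3.
C4 — 4 σ bonds. Steric number 4, so sp3.
C5 has 4 σ bonds: steric number 4 → sp3.
C6 — 4 σ bonds. Steric number 4, so sp3.

C1 sp2, C2 sp2, C3 sp3, C4 sp3, C5 sp3, C6 sp3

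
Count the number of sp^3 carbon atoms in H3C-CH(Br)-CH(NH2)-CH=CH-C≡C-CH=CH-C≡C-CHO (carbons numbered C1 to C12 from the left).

3

C1: sp3 ✓
C2: sp3 ✓
C3: sp3 ✓
C4: sp2
C5: sp2
C6: sp
C7: sp
C8: sp2
C9: sp2
C10: sp
C11: sp
C12: sp2
C1, C2, C3 → 3 sp3 carbons.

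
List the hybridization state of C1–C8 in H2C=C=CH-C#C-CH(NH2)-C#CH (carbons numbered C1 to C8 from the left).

C1 (3 σ bonds, plus one π bond) has steric number 3: sp2.
C2 carries 2 σ bonds, plus two π bonds, giving a steric number of 2, so it is sp.
C3 (3 σ bonds, plus one π bond) has steric number 3: sp2.
C4 (2 σ bonds, plus two π bonds) has steric number 2: sp.
C5: 2 σ bonds, plus two π bonds; 2 regions of electron density → sp.
C6 (4 σ bonds) has steric number 4: sp3.
C7: 2 σ bonds, plus two π bonds; 2 regions of electron density → sp.
C8 is sp: 2 σ bonds, plus two π bonds, 2 electron-density regions.

C1 sp2, C2 sp, C3 sp2, C4 sp, C5 sp, C6 sp3, C7 sp, C8 sp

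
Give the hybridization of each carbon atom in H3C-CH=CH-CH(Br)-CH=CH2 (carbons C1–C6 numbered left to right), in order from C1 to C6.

C1 sp3, C2 sp2, C3 sp2, C4 sp3, C5 sp2, C6 sp2

C1: 4 σ bonds; 4 regions of electron density → sp3.
C2: 3 σ bonds, plus one π bond; 3 regions of electron density → sp2.
C3 (3 σ bonds, plus one π bond) has steric number 3: sp2.
C4: 4 σ bonds; 4 regions of electron density → sp3.
C5 (3 σ bonds, plus one π bond) has steric number 3: sp2.
C6 — 3 σ bonds, plus one π bond. Steric number 3, so sp2.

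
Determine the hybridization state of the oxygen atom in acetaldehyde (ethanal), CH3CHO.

The oxygen atom: 1 σ bond and 2 lone pairs, plus one π bond — 3 electron domains, sp2.

sp^2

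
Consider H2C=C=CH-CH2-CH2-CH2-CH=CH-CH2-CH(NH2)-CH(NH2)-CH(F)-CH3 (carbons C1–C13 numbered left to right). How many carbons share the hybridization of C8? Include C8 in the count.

4

C8 is sp2 (one π bond).
C1: sp2 ✓
C2: sp
C3: sp2 ✓
C4: sp3
C5: sp3
C6: sp3
C7: sp2 ✓
C8: sp2 ✓
C9: sp3
C10: sp3
C11: sp3
C12: sp3
C13: sp3
4 carbons are sp2.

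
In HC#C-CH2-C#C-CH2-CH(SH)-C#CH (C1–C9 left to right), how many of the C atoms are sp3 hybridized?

3

C1: sp
C2: sp
C3: sp3 ✓
C4: sp
C5: sp
C6: sp3 ✓
C7: sp3 ✓
C8: sp
C9: sp
C3, C6, C7 → 3 sp3 carbons.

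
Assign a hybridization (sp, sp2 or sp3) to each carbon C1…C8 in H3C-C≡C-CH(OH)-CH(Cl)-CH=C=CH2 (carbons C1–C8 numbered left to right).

C1 — 4 σ bonds. Steric number 4, so sp3.
C2: 2 σ bonds, plus two π bonds; 2 regions of electron density → sp.
C3 carries 2 σ bonds, plus two π bonds, giving a steric number of 2, so it is sp.
C4 is sp3: 4 σ bonds, 4 electron-density regions.
C5: 4 σ bonds — 4 electron domains, sp3.
C6 (3 σ bonds, plus one π bond) has steric number 3: sp2.
C7 carries 2 σ bonds, plus two π bonds, giving a steric number of 2, so it is sp.
C8 is sp2: 3 σ bonds, plus one π bond, 3 electron-density regions.

C1 sp3, C2 sp, C3 sp, C4 sp3, C5 sp3, C6 sp2, C7 sp, C8 sp2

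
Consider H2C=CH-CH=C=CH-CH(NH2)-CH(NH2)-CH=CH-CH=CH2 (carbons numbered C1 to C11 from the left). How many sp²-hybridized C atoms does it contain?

C1: sp2 ✓
C2: sp2 ✓
C3: sp2 ✓
C4: sp
C5: sp2 ✓
C6: sp3
C7: sp3
C8: sp2 ✓
C9: sp2 ✓
C10: sp2 ✓
C11: sp2 ✓
C1, C2, C3, C5, C8, C9, C10, C11 → 8 sp2 carbons.

8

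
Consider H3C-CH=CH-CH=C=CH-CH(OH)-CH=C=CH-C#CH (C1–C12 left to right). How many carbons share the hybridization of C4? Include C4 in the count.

C4 is sp2 (one π bond).
C1: sp3
C2: sp2 ✓
C3: sp2 ✓
C4: sp2 ✓
C5: sp
C6: sp2 ✓
C7: sp3
C8: sp2 ✓
C9: sp
C10: sp2 ✓
C11: sp
C12: sp
6 carbons are sp2.

6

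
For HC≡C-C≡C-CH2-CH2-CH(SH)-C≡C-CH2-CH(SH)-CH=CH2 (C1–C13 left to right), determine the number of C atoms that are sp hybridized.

C1: sp ✓
C2: sp ✓
C3: sp ✓
C4: sp ✓
C5: sp3
C6: sp3
C7: sp3
C8: sp ✓
C9: sp ✓
C10: sp3
C11: sp3
C12: sp2
C13: sp2
C1, C2, C3, C4, C8, C9 → 6 sp carbons.

6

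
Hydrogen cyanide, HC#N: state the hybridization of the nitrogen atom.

The nitrogen atom has 1 σ bond and 1 lone pair, plus two π bonds: steric number 2 → sp.

sp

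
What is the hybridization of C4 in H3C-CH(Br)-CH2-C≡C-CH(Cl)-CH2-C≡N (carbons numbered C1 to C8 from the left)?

sp

C4 — 2 σ bonds, plus two π bonds. Steric number 2, so sp.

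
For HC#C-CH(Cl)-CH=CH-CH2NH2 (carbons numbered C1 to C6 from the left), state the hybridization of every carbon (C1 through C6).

C1 sp, C2 sp, C3 sp3, C4 sp2, C5 sp2, C6 sp3

C1 carries 2 σ bonds, plus two π bonds, giving a steric number of 2, so it is sp.
C2 has 2 σ bonds, plus two π bonds: steric number 2 → sp.
C3 carries 4 σ bonds, giving a steric number of 4, so it is sp3.
C4 carries 3 σ bonds, plus one π bond, giving a steric number of 3, so it is sp2.
C5: 3 σ bonds, plus one π bond — 3 electron domains, sp2.
C6: 4 σ bonds — 4 electron domains, sp3.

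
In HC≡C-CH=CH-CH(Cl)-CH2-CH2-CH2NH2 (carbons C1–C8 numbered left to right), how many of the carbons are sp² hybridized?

2

C1: sp
C2: sp
C3: sp2 ✓
C4: sp2 ✓
C5: sp3
C6: sp3
C7: sp3
C8: sp3
C3, C4 → 2 sp2 carbons.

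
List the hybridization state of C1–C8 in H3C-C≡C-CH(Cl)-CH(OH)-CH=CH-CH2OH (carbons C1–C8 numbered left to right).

C1: 4 σ bonds; 4 regions of electron density → sp3.
C2 — 2 σ bonds, plus two π bonds. Steric number 2, so sp.
C3 — 2 σ bonds, plus two π bonds. Steric number 2, so sp.
C4 has 4 σ bonds: steric number 4 → sp3.
C5: 4 σ bonds — 4 electron domains, sp3.
C6 has 3 σ bonds, plus one π bond: steric number 3 → sp2.
C7 is sp2: 3 σ bonds, plus one π bond, 3 electron-density regions.
C8 has 4 σ bonds: steric number 4 → sp3.

C1 sp3, C2 sp, C3 sp, C4 sp3, C5 sp3, C6 sp2, C7 sp2, C8 sp3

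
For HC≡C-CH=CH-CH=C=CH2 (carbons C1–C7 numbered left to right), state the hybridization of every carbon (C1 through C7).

C1 sp, C2 sp, C3 sp2, C4 sp2, C5 sp2, C6 sp, C7 sp2

C1: 2 σ bonds, plus two π bonds; 2 regions of electron density → sp.
C2 has 2 σ bonds, plus two π bonds: steric number 2 → sp.
C3 — 3 σ bonds, plus one π bond. Steric number 3, so sp2.
C4: 3 σ bonds, plus one π bond — 3 electron domains, sp2.
C5: 3 σ bonds, plus one π bond — 3 electron domains, sp2.
C6 is sp: 2 σ bonds, plus two π bonds, 2 electron-density regions.
C7 — 3 σ bonds, plus one π bond. Steric number 3, so sp2.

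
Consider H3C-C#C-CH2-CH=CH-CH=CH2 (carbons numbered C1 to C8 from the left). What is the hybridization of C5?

C5 — 3 σ bonds, plus one π bond. Steric number 3, so sp2.

sp^2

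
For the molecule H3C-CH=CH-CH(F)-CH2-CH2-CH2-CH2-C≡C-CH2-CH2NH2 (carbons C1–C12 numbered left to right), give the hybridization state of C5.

sp^3

C5: 4 σ bonds — 4 electron domains, sp3.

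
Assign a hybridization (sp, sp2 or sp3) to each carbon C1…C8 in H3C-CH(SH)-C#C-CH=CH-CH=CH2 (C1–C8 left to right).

C1 sp3, C2 sp3, C3 sp, C4 sp, C5 sp2, C6 sp2, C7 sp2, C8 sp2

C1: 4 σ bonds; 4 regions of electron density → sp3.
C2 (4 σ bonds) has steric number 4: sp3.
C3 has 2 σ bonds, plus two π bonds: steric number 2 → sp.
C4 is sp: 2 σ bonds, plus two π bonds, 2 electron-density regions.
C5 — 3 σ bonds, plus one π bond. Steric number 3, so sp2.
C6 carries 3 σ bonds, plus one π bond, giving a steric number of 3, so it is sp2.
C7 — 3 σ bonds, plus one π bond. Steric number 3, so sp2.
C8 (3 σ bonds, plus one π bond) has steric number 3: sp2.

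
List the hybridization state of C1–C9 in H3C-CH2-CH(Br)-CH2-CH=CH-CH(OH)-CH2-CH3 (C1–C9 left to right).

C1: 4 σ bonds; 4 regions of electron density → sp3.
C2 has 4 σ bonds: steric number 4 → sp3.
C3: 4 σ bonds — 4 electron domains, sp3.
C4 (4 σ bonds) has steric number 4: sp3.
C5 carries 3 σ bonds, plus one π bond, giving a steric number of 3, so it is sp2.
C6 has 3 σ bonds, plus one π bond: steric number 3 → sp2.
C7 — 4 σ bonds. Steric number 4, so sp3.
C8 carries 4 σ bonds, giving a steric number of 4, so it is sp3.
C9 has 4 σ bonds: steric number 4 → sp3.

C1 sp3, C2 sp3, C3 sp3, C4 sp3, C5 sp2, C6 sp2, C7 sp3, C8 sp3, C9 sp3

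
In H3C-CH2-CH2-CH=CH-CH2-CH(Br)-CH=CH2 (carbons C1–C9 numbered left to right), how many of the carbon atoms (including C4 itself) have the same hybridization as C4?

4

C4 is sp2 (one π bond).
C1: sp3
C2: sp3
C3: sp3
C4: sp2 ✓
C5: sp2 ✓
C6: sp3
C7: sp3
C8: sp2 ✓
C9: sp2 ✓
4 carbons are sp2.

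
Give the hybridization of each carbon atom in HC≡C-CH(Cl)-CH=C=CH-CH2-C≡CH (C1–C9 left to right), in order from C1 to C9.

C1 sp, C2 sp, C3 sp3, C4 sp2, C5 sp, C6 sp2, C7 sp3, C8 sp, C9 sp

C1: 2 σ bonds, plus two π bonds; 2 regions of electron density → sp.
C2: 2 σ bonds, plus two π bonds; 2 regions of electron density → sp.
C3 has 4 σ bonds: steric number 4 → sp3.
C4 has 3 σ bonds, plus one π bond: steric number 3 → sp2.
C5 — 2 σ bonds, plus two π bonds. Steric number 2, so sp.
C6: 3 σ bonds, plus one π bond — 3 electron domains, sp2.
C7 has 4 σ bonds: steric number 4 → sp3.
C8 — 2 σ bonds, plus two π bonds. Steric number 2, so sp.
C9: 2 σ bonds, plus two π bonds; 2 regions of electron density → sp.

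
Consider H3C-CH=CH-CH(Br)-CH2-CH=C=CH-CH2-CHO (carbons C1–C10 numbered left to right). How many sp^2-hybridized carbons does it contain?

C1: sp3
C2: sp2 ✓
C3: sp2 ✓
C4: sp3
C5: sp3
C6: sp2 ✓
C7: sp
C8: sp2 ✓
C9: sp3
C10: sp2 ✓
C2, C3, C6, C8, C10 → 5 sp2 carbons.

5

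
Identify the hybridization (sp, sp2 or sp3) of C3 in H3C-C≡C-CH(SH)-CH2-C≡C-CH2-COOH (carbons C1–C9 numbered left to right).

C3 — 2 σ bonds, plus two π bonds. Steric number 2, so sp.

sp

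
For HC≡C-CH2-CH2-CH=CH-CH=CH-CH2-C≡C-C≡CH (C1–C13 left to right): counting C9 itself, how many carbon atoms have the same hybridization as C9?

3

C9 is sp3 (only σ bonds).
C1: sp
C2: sp
C3: sp3 ✓
C4: sp3 ✓
C5: sp2
C6: sp2
C7: sp2
C8: sp2
C9: sp3 ✓
C10: sp
C11: sp
C12: sp
C13: sp
3 carbons are sp3.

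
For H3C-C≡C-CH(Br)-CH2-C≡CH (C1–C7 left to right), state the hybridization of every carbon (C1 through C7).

C1 (4 σ bonds) has steric number 4: sp3.
C2 — 2 σ bonds, plus two π bonds. Steric number 2, so sp.
C3 is sp: 2 σ bonds, plus two π bonds, 2 electron-density regions.
C4 is sp3: 4 σ bonds, 4 electron-density regions.
C5 is sp3: 4 σ bonds, 4 electron-density regions.
C6 has 2 σ bonds, plus two π bonds: steric number 2 → sp.
C7: 2 σ bonds, plus two π bonds — 2 electron domains, sp.

C1 sp3, C2 sp, C3 sp, C4 sp3, C5 sp3, C6 sp, C7 sp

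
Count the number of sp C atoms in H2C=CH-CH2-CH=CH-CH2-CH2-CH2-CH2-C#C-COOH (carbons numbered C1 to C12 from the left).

2

C1: sp2
C2: sp2
C3: sp3
C4: sp2
C5: sp2
C6: sp3
C7: sp3
C8: sp3
C9: sp3
C10: sp ✓
C11: sp ✓
C12: sp2
C10, C11 → 2 sp carbons.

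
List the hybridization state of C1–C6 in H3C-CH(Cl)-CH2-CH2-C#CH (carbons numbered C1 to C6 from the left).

C1 sp3, C2 sp3, C3 sp3, C4 sp3, C5 sp, C6 sp

C1: 4 σ bonds; 4 regions of electron density → sp3.
C2 — 4 σ bonds. Steric number 4, so sp3.
C3 — 4 σ bonds. Steric number 4, so sp3.
C4 has 4 σ bonds: steric number 4 → sp3.
C5 (2 σ bonds, plus two π bonds) has steric number 2: sp.
C6 is sp: 2 σ bonds, plus two π bonds, 2 electron-density regions.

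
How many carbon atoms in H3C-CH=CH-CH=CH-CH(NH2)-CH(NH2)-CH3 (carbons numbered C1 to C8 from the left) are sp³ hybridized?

4

C1: sp3 ✓
C2: sp2
C3: sp2
C4: sp2
C5: sp2
C6: sp3 ✓
C7: sp3 ✓
C8: sp3 ✓
C1, C6, C7, C8 → 4 sp3 carbons.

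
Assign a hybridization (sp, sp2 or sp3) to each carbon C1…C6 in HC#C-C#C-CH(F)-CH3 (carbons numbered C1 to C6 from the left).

C1 sp, C2 sp, C3 sp, C4 sp, C5 sp3, C6 sp3

C1 has 2 σ bonds, plus two π bonds: steric number 2 → sp.
C2 (2 σ bonds, plus two π bonds) has steric number 2: sp.
C3: 2 σ bonds, plus two π bonds; 2 regions of electron density → sp.
C4 carries 2 σ bonds, plus two π bonds, giving a steric number of 2, so it is sp.
C5 carries 4 σ bonds, giving a steric number of 4, so it is sp3.
C6 — 4 σ bonds. Steric number 4, so sp3.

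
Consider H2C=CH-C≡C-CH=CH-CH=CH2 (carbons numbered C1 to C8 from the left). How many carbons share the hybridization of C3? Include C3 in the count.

C3 is sp (two π bonds).
C1: sp2
C2: sp2
C3: sp ✓
C4: sp ✓
C5: sp2
C6: sp2
C7: sp2
C8: sp2
2 carbons are sp.

2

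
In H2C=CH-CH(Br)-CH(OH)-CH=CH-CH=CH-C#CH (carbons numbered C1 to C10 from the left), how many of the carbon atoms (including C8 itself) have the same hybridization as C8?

C8 is sp2 (one π bond).
C1: sp2 ✓
C2: sp2 ✓
C3: sp3
C4: sp3
C5: sp2 ✓
C6: sp2 ✓
C7: sp2 ✓
C8: sp2 ✓
C9: sp
C10: sp
6 carbons are sp2.

6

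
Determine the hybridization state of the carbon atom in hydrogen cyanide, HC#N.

The carbon atom is sp: 2 σ bonds, plus two π bonds, 2 electron-density regions.

sp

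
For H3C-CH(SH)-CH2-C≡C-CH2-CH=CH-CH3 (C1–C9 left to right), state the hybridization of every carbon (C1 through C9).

C1 sp3, C2 sp3, C3 sp3, C4 sp, C5 sp, C6 sp3, C7 sp2, C8 sp2, C9 sp3

C1: 4 σ bonds — 4 electron domains, sp3.
C2 carries 4 σ bonds, giving a steric number of 4, so it is sp3.
C3: 4 σ bonds; 4 regions of electron density → sp3.
C4 has 2 σ bonds, plus two π bonds: steric number 2 → sp.
C5 — 2 σ bonds, plus two π bonds. Steric number 2, so sp.
C6 — 4 σ bonds. Steric number 4, so sp3.
C7 (3 σ bonds, plus one π bond) has steric number 3: sp2.
C8: 3 σ bonds, plus one π bond; 3 regions of electron density → sp2.
C9: 4 σ bonds; 4 regions of electron density → sp3.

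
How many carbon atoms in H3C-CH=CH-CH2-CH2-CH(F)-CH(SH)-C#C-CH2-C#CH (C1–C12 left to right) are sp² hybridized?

2

C1: sp3
C2: sp2 ✓
C3: sp2 ✓
C4: sp3
C5: sp3
C6: sp3
C7: sp3
C8: sp
C9: sp
C10: sp3
C11: sp
C12: sp
C2, C3 → 2 sp2 carbons.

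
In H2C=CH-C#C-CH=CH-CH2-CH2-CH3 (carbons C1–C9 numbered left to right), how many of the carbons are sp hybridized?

2

C1: sp2
C2: sp2
C3: sp ✓
C4: sp ✓
C5: sp2
C6: sp2
C7: sp3
C8: sp3
C9: sp3
C3, C4 → 2 sp carbons.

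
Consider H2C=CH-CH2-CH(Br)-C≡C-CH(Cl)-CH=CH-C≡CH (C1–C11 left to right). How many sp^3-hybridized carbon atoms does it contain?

3

C1: sp2
C2: sp2
C3: sp3 ✓
C4: sp3 ✓
C5: sp
C6: sp
C7: sp3 ✓
C8: sp2
C9: sp2
C10: sp
C11: sp
C3, C4, C7 → 3 sp3 carbons.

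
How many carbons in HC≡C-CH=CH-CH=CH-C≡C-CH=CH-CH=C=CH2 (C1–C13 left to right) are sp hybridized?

C1: sp ✓
C2: sp ✓
C3: sp2
C4: sp2
C5: sp2
C6: sp2
C7: sp ✓
C8: sp ✓
C9: sp2
C10: sp2
C11: sp2
C12: sp ✓
C13: sp2
C1, C2, C7, C8, C12 → 5 sp carbons.

5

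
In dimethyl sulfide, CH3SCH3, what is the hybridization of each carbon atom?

Each carbon atom is sp3: 4 σ bonds, 4 electron-density regions.

sp3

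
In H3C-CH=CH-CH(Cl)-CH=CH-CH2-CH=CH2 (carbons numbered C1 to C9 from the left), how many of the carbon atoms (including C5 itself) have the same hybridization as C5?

6

C5 is sp2 (one π bond).
C1: sp3
C2: sp2 ✓
C3: sp2 ✓
C4: sp3
C5: sp2 ✓
C6: sp2 ✓
C7: sp3
C8: sp2 ✓
C9: sp2 ✓
6 carbons are sp2.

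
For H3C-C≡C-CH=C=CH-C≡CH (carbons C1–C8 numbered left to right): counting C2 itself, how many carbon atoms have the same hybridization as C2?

5

C2 is sp (two π bonds).
C1: sp3
C2: sp ✓
C3: sp ✓
C4: sp2
C5: sp ✓
C6: sp2
C7: sp ✓
C8: sp ✓
5 carbons are sp.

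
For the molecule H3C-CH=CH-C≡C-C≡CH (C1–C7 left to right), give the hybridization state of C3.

sp^2

C3: 3 σ bonds, plus one π bond; 3 regions of electron density → sp2.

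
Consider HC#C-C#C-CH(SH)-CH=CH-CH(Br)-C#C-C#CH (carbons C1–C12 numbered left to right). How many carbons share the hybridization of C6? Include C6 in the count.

C6 is sp2 (one π bond).
C1: sp
C2: sp
C3: sp
C4: sp
C5: sp3
C6: sp2 ✓
C7: sp2 ✓
C8: sp3
C9: sp
C10: sp
C11: sp
C12: sp
2 carbons are sp2.

2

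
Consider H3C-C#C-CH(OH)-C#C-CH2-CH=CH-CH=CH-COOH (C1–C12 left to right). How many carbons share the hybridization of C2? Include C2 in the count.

4

C2 is sp (two π bonds).
C1: sp3
C2: sp ✓
C3: sp ✓
C4: sp3
C5: sp ✓
C6: sp ✓
C7: sp3
C8: sp2
C9: sp2
C10: sp2
C11: sp2
C12: sp2
4 carbons are sp.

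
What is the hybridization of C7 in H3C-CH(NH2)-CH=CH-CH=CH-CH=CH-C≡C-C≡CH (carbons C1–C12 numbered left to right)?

C7 is sp2: 3 σ bonds, plus one π bond, 3 electron-density regions.

sp^2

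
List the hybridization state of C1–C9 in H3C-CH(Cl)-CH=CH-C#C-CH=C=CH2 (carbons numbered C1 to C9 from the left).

C1 sp3, C2 sp3, C3 sp2, C4 sp2, C5 sp, C6 sp, C7 sp2, C8 sp, C9 sp2

C1 (4 σ bonds) has steric number 4: sp3.
C2 (4 σ bonds) has steric number 4: sp3.
C3: 3 σ bonds, plus one π bond; 3 regions of electron density → sp2.
C4 is sp2: 3 σ bonds, plus one π bond, 3 electron-density regions.
C5 (2 σ bonds, plus two π bonds) has steric number 2: sp.
C6 has 2 σ bonds, plus two π bonds: steric number 2 → sp.
C7 has 3 σ bonds, plus one π bond: steric number 3 → sp2.
C8: 2 σ bonds, plus two π bonds — 2 electron domains, sp.
C9: 3 σ bonds, plus one π bond; 3 regions of electron density → sp2.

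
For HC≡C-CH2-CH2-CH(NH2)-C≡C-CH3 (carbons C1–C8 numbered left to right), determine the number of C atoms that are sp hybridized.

4

C1: sp ✓
C2: sp ✓
C3: sp3
C4: sp3
C5: sp3
C6: sp ✓
C7: sp ✓
C8: sp3
C1, C2, C6, C7 → 4 sp carbons.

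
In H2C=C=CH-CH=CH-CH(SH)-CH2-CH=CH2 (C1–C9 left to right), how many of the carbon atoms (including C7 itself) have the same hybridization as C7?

2

C7 is sp3 (only σ bonds).
C1: sp2
C2: sp
C3: sp2
C4: sp2
C5: sp2
C6: sp3 ✓
C7: sp3 ✓
C8: sp2
C9: sp2
2 carbons are sp3.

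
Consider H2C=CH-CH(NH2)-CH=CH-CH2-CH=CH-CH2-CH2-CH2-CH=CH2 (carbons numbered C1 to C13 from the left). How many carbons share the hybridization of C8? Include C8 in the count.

C8 is sp2 (one π bond).
C1: sp2 ✓
C2: sp2 ✓
C3: sp3
C4: sp2 ✓
C5: sp2 ✓
C6: sp3
C7: sp2 ✓
C8: sp2 ✓
C9: sp3
C10: sp3
C11: sp3
C12: sp2 ✓
C13: sp2 ✓
8 carbons are sp2.

8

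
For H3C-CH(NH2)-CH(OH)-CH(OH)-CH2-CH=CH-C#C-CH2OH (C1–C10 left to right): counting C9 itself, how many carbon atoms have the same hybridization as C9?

2

C9 is sp (two π bonds).
C1: sp3
C2: sp3
C3: sp3
C4: sp3
C5: sp3
C6: sp2
C7: sp2
C8: sp ✓
C9: sp ✓
C10: sp3
2 carbons are sp.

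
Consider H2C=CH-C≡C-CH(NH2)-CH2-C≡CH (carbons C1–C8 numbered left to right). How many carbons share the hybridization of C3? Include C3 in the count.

4

C3 is sp (two π bonds).
C1: sp2
C2: sp2
C3: sp ✓
C4: sp ✓
C5: sp3
C6: sp3
C7: sp ✓
C8: sp ✓
4 carbons are sp.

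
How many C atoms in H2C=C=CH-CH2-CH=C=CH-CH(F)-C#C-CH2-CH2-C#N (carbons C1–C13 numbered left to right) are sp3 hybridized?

C1: sp2
C2: sp
C3: sp2
C4: sp3 ✓
C5: sp2
C6: sp
C7: sp2
C8: sp3 ✓
C9: sp
C10: sp
C11: sp3 ✓
C12: sp3 ✓
C13: sp
C4, C8, C11, C12 → 4 sp3 carbons.

4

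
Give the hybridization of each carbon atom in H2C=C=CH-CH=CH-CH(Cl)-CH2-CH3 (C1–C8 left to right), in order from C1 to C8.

C1 sp2, C2 sp, C3 sp2, C4 sp2, C5 sp2, C6 sp3, C7 sp3, C8 sp3

C1 is sp2: 3 σ bonds, plus one π bond, 3 electron-density regions.
C2 has 2 σ bonds, plus two π bonds: steric number 2 → sp.
C3 has 3 σ bonds, plus one π bond: steric number 3 → sp2.
C4: 3 σ bonds, plus one π bond; 3 regions of electron density → sp2.
C5 is sp2: 3 σ bonds, plus one π bond, 3 electron-density regions.
C6 is sp3: 4 σ bonds, 4 electron-density regions.
C7 (4 σ bonds) has steric number 4: sp3.
C8 carries 4 σ bonds, giving a steric number of 4, so it is sp3.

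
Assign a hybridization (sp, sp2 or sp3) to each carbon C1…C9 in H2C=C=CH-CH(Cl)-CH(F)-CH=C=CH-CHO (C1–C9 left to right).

C1 sp2, C2 sp, C3 sp2, C4 sp3, C5 sp3, C6 sp2, C7 sp, C8 sp2, C9 sp2

C1 is sp2: 3 σ bonds, plus one π bond, 3 electron-density regions.
C2 — 2 σ bonds, plus two π bonds. Steric number 2, so sp.
C3: 3 σ bonds, plus one π bond; 3 regions of electron density → sp2.
C4 — 4 σ bonds. Steric number 4, so sp3.
C5 has 4 σ bonds: steric number 4 → sp3.
C6: 3 σ bonds, plus one π bond; 3 regions of electron density → sp2.
C7 is sp: 2 σ bonds, plus two π bonds, 2 electron-density regions.
C8 — 3 σ bonds, plus one π bond. Steric number 3, so sp2.
C9 (3 σ bonds, plus one π bond) has steric number 3: sp2.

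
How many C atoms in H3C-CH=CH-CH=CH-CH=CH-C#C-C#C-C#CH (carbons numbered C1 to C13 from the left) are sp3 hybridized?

1

C1: sp3 ✓
C2: sp2
C3: sp2
C4: sp2
C5: sp2
C6: sp2
C7: sp2
C8: sp
C9: sp
C10: sp
C11: sp
C12: sp
C13: sp
C1 → 1 sp3 carbon.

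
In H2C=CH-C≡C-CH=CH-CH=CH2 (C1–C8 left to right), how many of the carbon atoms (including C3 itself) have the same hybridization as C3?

C3 is sp (two π bonds).
C1: sp2
C2: sp2
C3: sp ✓
C4: sp ✓
C5: sp2
C6: sp2
C7: sp2
C8: sp2
2 carbons are sp.

2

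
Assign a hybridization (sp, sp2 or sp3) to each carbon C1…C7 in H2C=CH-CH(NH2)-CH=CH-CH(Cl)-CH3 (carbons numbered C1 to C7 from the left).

C1 carries 3 σ bonds, plus one π bond, giving a steric number of 3, so it is sp2.
C2 — 3 σ bonds, plus one π bond. Steric number 3, so sp2.
C3 has 4 σ bonds: steric number 4 → sp3.
C4 (3 σ bonds, plus one π bond) has steric number 3: sp2.
C5: 3 σ bonds, plus one π bond — 3 electron domains, sp2.
C6 carries 4 σ bonds, giving a steric number of 4, so it is sp3.
C7 carries 4 σ bonds, giving a steric number of 4, so it is sp3.

C1 sp2, C2 sp2, C3 sp3, C4 sp2, C5 sp2, C6 sp3, C7 sp3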